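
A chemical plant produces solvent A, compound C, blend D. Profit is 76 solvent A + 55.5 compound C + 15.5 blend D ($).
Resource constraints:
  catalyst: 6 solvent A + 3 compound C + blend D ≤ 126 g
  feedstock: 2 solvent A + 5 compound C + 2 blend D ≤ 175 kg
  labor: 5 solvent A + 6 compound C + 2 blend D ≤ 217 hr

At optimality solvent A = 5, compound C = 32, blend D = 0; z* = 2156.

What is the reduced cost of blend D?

-3

At the optimum: catalyst uses 126 of 126 (binding); feedstock uses 170 of 175 (slack = 5); labor uses 217 of 217 (binding).
Since feedstock is not tight, its dual is 0.
Dual feasibility on the basic columns requires 6·y_catalyst + 5·y_labor = 76, 3·y_catalyst + 6·y_labor = 55.5.
→ y_catalyst = 8.5 and y_labor = 5.
Reduced cost of blend D: c₃ − yᵀa₃ = 15.5 − (8.5·1 + 5·2) = 15.5 − 18.5 = -3.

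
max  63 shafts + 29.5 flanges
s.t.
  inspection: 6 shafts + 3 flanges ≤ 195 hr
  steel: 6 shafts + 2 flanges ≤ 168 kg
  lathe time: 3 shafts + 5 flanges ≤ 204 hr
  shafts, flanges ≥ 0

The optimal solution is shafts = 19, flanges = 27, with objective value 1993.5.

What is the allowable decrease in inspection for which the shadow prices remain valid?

Binding constraints: inspection, steel. The basis is B = [[6,3],[6,2]] with det -6.
Per unit decrease in inspection, x* moves by d = (0.3333, -1).
The basis stays optimal until flanges reaches 0; allowable decrease = 27 hr.

27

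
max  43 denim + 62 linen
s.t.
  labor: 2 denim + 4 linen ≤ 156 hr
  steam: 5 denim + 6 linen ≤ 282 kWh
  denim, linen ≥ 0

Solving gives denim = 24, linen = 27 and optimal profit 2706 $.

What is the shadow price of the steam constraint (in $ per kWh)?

6

Both labor and steam are binding at x*.
Dual feasibility on the basic columns requires 2·y_labor + 5·y_steam = 43, 4·y_labor + 6·y_steam = 62.
This yields shadow prices y_labor = 6.5, y_steam = 6.
Shadow price of steam = 6.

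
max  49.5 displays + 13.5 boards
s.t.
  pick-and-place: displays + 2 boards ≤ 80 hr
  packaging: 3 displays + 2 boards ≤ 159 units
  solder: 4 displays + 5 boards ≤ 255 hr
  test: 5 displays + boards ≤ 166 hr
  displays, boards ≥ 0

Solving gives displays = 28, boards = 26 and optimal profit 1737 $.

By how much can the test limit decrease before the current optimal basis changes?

Binding constraints: pick-and-place, test. The basis is B = [[1,2],[5,1]] with det -9.
Per unit decrease in test, x* moves by d = (-0.2222, 0.1111).
The basis stays optimal until displays reaches 0; allowable decrease = 126 hr.

126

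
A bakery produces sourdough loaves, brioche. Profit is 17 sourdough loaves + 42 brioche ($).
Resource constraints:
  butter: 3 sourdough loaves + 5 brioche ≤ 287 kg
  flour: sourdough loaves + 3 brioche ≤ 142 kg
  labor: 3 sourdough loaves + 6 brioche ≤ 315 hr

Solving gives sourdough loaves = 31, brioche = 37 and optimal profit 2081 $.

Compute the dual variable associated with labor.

Check each constraint at x*: butter 278/287 (slack 9); flour 142/142 (tight); labor 315/315 (tight).
By complementary slackness, y = 0 for the non-binding constraint.
Dual feasibility on the basic columns requires 1·y_flour + 3·y_labor = 17, 3·y_flour + 6·y_labor = 42.
This yields shadow prices y_flour = 8, y_labor = 3.
Shadow price of labor = 3.

3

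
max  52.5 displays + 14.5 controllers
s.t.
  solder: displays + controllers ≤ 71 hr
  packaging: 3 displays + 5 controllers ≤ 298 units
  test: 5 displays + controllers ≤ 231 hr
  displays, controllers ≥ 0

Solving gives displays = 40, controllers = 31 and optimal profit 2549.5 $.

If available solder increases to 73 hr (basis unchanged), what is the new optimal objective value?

Check each constraint at x*: solder 71/71 (tight); packaging 275/298 (slack 23); test 231/231 (tight).
Slack constraints have shadow price 0 (complementary slackness).
From A_Bᵀ y = c: 1·y_solder + 5·y_test = 52.5; 1·y_solder + 1·y_test = 14.5.
→ y_solder = 5 and y_test = 9.5.
Δz = y_solder·Δb = 5 × (2) = 10, so new z* = 2549.5 + 10 = 2559.5.

2559.5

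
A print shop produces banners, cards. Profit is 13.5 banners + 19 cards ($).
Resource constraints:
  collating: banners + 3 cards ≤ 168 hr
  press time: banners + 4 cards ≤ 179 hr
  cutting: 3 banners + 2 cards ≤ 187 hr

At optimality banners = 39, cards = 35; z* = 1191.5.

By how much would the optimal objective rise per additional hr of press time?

3

Check each constraint at x*: collating 144/168 (slack 24); press time 179/179 (tight); cutting 187/187 (tight).
By complementary slackness, y = 0 for the non-binding constraint.
From A_Bᵀ y = c: 1·y_press time + 3·y_cutting = 13.5; 4·y_press time + 2·y_cutting = 19.
Solving: y_press time = 3, y_cutting = 3.5.
Shadow price of press time = 3.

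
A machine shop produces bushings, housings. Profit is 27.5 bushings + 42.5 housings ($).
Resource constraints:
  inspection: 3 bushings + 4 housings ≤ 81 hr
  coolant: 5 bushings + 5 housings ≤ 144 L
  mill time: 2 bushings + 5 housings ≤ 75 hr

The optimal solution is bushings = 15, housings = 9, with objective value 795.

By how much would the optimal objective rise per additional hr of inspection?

At the optimum: inspection uses 81 of 81 (binding); coolant uses 120 of 144 (slack = 24); mill time uses 75 of 75 (binding).
Since coolant is not tight, its dual is 0.
From A_Bᵀ y = c: 3·y_inspection + 2·y_mill time = 27.5; 4·y_inspection + 5·y_mill time = 42.5.
Solving: y_inspection = 7.5, y_mill time = 2.5.
Shadow price of inspection = 7.5.

7.5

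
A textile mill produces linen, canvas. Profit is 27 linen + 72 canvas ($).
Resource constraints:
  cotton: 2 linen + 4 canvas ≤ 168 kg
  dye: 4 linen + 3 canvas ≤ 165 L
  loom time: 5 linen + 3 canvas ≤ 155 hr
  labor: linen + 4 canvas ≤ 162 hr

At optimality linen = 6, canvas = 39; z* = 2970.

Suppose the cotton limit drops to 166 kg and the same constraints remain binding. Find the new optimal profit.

2952

At the optimum: cotton uses 168 of 168 (binding); dye uses 141 of 165 (slack = 24); loom time uses 147 of 155 (slack = 8); labor uses 162 of 162 (binding).
Since dye, loom time are not tight, their duals are 0.
From A_Bᵀ y = c: 2·y_cotton + 1·y_labor = 27; 4·y_cotton + 4·y_labor = 72.
→ y_cotton = 9 and y_labor = 9.
Δz = y_cotton·Δb = 9 × (-2) = -18, so new z* = 2970 − 18 = 2952.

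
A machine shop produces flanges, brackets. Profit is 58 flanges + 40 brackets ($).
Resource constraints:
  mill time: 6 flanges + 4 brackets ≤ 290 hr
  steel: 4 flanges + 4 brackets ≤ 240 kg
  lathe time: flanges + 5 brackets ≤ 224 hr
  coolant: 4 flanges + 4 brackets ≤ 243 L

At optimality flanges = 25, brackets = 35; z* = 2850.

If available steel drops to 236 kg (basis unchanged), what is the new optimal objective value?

Binding: mill time and steel. Non-binding: lathe time (24 unused), coolant (3 unused).
Since lathe time, coolant are not tight, their duals are 0.
From A_Bᵀ y = c: 6·y_mill time + 4·y_steel = 58; 4·y_mill time + 4·y_steel = 40.
Solving: y_mill time = 9, y_steel = 1.
Δz = y_steel·Δb = 1 × (-4) = -4, so new z* = 2850 − 4 = 2846.

2846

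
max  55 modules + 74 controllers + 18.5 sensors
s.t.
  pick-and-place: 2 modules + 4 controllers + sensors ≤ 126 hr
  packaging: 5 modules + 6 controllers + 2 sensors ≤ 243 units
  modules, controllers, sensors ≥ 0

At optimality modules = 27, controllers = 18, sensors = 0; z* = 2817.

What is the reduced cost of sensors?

Check each constraint at x*: pick-and-place 126/126 (tight); packaging 243/243 (tight).
Dual feasibility on the basic columns requires 2·y_pick-and-place + 5·y_packaging = 55, 4·y_pick-and-place + 6·y_packaging = 74.
This yields shadow prices y_pick-and-place = 5, y_packaging = 9.
Reduced cost of sensors: c₃ − yᵀa₃ = 18.5 − (5·1 + 9·2) = 18.5 − 23 = -4.5.

-4.5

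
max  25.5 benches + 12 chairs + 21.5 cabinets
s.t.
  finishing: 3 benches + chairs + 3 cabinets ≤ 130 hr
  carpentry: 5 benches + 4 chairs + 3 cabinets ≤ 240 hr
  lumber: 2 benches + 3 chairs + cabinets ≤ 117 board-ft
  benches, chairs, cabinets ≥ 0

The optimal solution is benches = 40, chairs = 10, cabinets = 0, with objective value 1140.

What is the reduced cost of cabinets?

-1

Binding: finishing and carpentry. Non-binding: lumber (7 unused).
Slack constraints have shadow price 0 (complementary slackness).
From A_Bᵀ y = c: 3·y_finishing + 5·y_carpentry = 25.5; 1·y_finishing + 4·y_carpentry = 12.
Solving: y_finishing = 6, y_carpentry = 1.5.
Reduced cost of cabinets: c₃ − yᵀa₃ = 21.5 − (6·3 + 1.5·3) = 21.5 − 22.5 = -1.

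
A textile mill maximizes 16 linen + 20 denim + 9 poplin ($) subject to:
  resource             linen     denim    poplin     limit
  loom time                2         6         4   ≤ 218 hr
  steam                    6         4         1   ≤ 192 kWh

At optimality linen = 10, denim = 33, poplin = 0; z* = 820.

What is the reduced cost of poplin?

Check each constraint at x*: loom time 218/218 (tight); steam 192/192 (tight).
The binding rows give the dual system: 2·y_loom time + 6·y_steam = 16 and 6·y_loom time + 4·y_steam = 20.
This yields shadow prices y_loom time = 2, y_steam = 2.
Reduced cost of poplin: c₃ − yᵀa₃ = 9 − (2·4 + 2·1) = 9 − 10 = -1.

-1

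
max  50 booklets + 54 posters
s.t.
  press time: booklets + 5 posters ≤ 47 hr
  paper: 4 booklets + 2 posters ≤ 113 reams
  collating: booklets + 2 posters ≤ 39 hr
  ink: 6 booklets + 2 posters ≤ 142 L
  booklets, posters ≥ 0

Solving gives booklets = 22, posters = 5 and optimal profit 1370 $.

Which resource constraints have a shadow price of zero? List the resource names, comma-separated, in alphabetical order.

collating, paper

press time: 47/47 (binding)
paper: 98/113 (slack 15)
collating: 32/39 (slack 7)
ink: 142/142 (binding)
By complementary slackness, a constraint with positive slack has shadow price 0 → collating, paper.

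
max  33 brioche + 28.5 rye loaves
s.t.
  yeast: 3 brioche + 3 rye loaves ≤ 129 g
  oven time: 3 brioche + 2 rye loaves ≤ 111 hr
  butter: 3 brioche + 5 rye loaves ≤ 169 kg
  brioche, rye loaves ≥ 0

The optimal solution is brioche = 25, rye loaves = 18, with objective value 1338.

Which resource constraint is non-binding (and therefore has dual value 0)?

yeast: 129/129 (binding)
oven time: 111/111 (binding)
butter: 165/169 (slack 4)
By complementary slackness, a constraint with positive slack has shadow price 0 → butter.

butter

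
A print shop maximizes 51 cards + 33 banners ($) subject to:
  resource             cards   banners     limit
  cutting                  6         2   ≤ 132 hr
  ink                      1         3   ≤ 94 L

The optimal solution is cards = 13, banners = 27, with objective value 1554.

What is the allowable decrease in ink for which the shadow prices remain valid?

72

Binding constraints: cutting, ink. The basis is B = [[6,2],[1,3]] with det 16.
Per unit decrease in ink, x* moves by d = (0.125, -0.375).
The basis stays optimal until banners reaches 0; allowable decrease = 72 L.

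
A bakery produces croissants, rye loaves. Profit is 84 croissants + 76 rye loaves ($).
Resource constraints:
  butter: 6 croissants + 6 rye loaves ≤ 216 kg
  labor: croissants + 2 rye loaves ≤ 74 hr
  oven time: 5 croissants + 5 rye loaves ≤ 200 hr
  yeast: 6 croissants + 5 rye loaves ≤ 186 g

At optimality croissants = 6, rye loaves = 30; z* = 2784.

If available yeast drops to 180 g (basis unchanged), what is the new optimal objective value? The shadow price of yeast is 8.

2736

Δb = -6, so new z* = 2784 + (8)·(-6) = 2784 − 48 = 2736.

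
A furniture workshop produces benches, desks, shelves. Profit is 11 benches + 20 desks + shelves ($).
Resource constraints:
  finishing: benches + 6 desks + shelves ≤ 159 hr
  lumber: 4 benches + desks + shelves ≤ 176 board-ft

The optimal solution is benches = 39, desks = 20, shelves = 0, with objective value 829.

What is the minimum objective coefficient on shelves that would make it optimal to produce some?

5

At the optimum: finishing uses 159 of 159 (binding); lumber uses 176 of 176 (binding).
Dual feasibility on the basic columns requires 1·y_finishing + 4·y_lumber = 11, 6·y_finishing + 1·y_lumber = 20.
This yields shadow prices y_finishing = 3, y_lumber = 2.
shelves enters the basis when its profit ≥ yᵀa₃ = 3·1 + 2·1 = 5.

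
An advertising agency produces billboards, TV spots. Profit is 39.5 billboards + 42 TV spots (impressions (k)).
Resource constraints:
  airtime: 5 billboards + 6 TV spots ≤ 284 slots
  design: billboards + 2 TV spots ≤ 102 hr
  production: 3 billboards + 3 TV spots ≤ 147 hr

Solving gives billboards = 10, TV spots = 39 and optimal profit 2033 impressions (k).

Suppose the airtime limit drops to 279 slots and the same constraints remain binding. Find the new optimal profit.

At the optimum: airtime uses 284 of 284 (binding); design uses 88 of 102 (slack = 14); production uses 147 of 147 (binding).
Slack constraints have shadow price 0 (complementary slackness).
Dual feasibility on the basic columns requires 5·y_airtime + 3·y_production = 39.5, 6·y_airtime + 3·y_production = 42.
→ y_airtime = 2.5 and y_production = 9.
Δz = y_airtime·Δb = 2.5 × (-5) = -12.5, so new z* = 2033 − 12.5 = 2020.5.

2020.5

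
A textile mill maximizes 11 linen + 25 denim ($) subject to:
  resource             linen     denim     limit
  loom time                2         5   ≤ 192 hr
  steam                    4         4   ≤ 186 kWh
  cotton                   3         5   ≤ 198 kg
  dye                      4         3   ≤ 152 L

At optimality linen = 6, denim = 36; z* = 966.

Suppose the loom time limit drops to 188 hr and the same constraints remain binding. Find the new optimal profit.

950

Binding: loom time and cotton. Non-binding: steam (18 unused), dye (20 unused).
By complementary slackness, y = 0 for the non-binding constraints.
From A_Bᵀ y = c: 2·y_loom time + 3·y_cotton = 11; 5·y_loom time + 5·y_cotton = 25.
Solving: y_loom time = 4, y_cotton = 1.
Δz = y_loom time·Δb = 4 × (-4) = -16, so new z* = 966 − 16 = 950.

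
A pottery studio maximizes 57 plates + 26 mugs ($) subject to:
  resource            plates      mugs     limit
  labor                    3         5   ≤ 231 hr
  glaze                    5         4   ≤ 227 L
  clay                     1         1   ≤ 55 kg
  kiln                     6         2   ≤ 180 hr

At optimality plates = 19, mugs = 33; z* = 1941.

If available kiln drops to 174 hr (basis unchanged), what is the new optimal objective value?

At the optimum: labor uses 222 of 231 (slack = 9); glaze uses 227 of 227 (binding); clay uses 52 of 55 (slack = 3); kiln uses 180 of 180 (binding).
By complementary slackness, y = 0 for the non-binding constraints.
Dual feasibility on the basic columns requires 5·y_glaze + 6·y_kiln = 57, 4·y_glaze + 2·y_kiln = 26.
Solving: y_glaze = 3, y_kiln = 7.
Δz = y_kiln·Δb = 7 × (-6) = -42, so new z* = 1941 − 42 = 1899.

1899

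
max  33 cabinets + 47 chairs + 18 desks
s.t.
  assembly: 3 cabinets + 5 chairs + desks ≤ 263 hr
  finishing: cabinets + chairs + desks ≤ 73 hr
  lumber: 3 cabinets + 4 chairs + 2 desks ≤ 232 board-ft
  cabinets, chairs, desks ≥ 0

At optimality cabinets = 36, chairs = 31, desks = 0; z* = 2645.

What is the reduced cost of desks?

Binding: assembly and lumber. Non-binding: finishing (6 unused).
By complementary slackness, y = 0 for the non-binding constraint.
From A_Bᵀ y = c: 3·y_assembly + 3·y_lumber = 33; 5·y_assembly + 4·y_lumber = 47.
Solving: y_assembly = 3, y_lumber = 8.
Reduced cost of desks: c₃ − yᵀa₃ = 18 − (3·1 + 8·2) = 18 − 19 = -1.

-1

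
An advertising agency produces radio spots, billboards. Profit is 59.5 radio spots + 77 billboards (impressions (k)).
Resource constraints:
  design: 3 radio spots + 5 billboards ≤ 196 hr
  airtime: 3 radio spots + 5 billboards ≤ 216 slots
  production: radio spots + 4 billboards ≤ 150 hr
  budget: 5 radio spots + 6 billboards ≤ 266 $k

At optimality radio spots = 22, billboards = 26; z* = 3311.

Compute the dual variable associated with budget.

At the optimum: design uses 196 of 196 (binding); airtime uses 196 of 216 (slack = 20); production uses 126 of 150 (slack = 24); budget uses 266 of 266 (binding).
Since airtime, production are not tight, their duals are 0.
Dual feasibility on the basic columns requires 3·y_design + 5·y_budget = 59.5, 5·y_design + 6·y_budget = 77.
→ y_design = 4 and y_budget = 9.5.
Shadow price of budget = 9.5.

9.5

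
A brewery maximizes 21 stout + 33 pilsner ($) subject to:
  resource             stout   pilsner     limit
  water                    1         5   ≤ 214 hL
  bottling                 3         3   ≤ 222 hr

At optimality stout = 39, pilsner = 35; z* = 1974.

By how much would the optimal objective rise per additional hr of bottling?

Check each constraint at x*: water 214/214 (tight); bottling 222/222 (tight).
The binding rows give the dual system: 1·y_water + 3·y_bottling = 21 and 5·y_water + 3·y_bottling = 33.
→ y_water = 3 and y_bottling = 6.
Shadow price of bottling = 6.

6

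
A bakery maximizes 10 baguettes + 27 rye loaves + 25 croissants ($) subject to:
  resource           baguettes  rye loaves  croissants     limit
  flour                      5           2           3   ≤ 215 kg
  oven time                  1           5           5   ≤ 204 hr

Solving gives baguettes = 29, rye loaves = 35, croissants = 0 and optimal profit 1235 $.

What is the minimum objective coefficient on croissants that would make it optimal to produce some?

28

Both flour and oven time are binding at x*.
The binding rows give the dual system: 5·y_flour + 1·y_oven time = 10 and 2·y_flour + 5·y_oven time = 27.
Solving: y_flour = 1, y_oven time = 5.
croissants enters the basis when its profit ≥ yᵀa₃ = 1·3 + 5·5 = 28.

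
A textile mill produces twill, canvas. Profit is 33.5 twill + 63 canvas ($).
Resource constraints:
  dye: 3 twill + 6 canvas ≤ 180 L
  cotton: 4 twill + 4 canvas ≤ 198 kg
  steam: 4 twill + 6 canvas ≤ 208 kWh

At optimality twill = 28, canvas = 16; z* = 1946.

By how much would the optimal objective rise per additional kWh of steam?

At the optimum: dye uses 180 of 180 (binding); cotton uses 176 of 198 (slack = 22); steam uses 208 of 208 (binding).
By complementary slackness, y = 0 for the non-binding constraint.
The binding rows give the dual system: 3·y_dye + 4·y_steam = 33.5 and 6·y_dye + 6·y_steam = 63.
Solving: y_dye = 8.5, y_steam = 2.
Shadow price of steam = 2.

2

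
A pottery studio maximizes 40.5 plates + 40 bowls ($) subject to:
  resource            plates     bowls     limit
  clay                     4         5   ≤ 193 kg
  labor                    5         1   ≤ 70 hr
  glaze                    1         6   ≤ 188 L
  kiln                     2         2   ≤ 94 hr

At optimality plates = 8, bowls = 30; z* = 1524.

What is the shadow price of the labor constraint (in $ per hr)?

7

At the optimum: clay uses 182 of 193 (slack = 11); labor uses 70 of 70 (binding); glaze uses 188 of 188 (binding); kiln uses 76 of 94 (slack = 18).
Since clay, kiln are not tight, their duals are 0.
From A_Bᵀ y = c: 5·y_labor + 1·y_glaze = 40.5; 1·y_labor + 6·y_glaze = 40.
→ y_labor = 7 and y_glaze = 5.5.
Shadow price of labor = 7.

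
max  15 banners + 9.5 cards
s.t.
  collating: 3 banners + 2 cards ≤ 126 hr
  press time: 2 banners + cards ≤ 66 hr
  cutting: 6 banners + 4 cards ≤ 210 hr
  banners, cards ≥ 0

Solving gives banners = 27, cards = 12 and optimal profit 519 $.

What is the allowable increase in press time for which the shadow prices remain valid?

4

Binding constraints: press time, cutting. The basis is B = [[2,1],[6,4]] with det 2.
Per unit increase in press time, x* moves by d = (2, -3).
The basis stays optimal until cards reaches 0; allowable increase = 4 hr.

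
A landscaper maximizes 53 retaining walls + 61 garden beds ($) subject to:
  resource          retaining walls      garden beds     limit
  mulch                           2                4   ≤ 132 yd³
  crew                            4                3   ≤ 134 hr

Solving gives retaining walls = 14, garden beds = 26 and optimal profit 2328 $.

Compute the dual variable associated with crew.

9

Both mulch and crew are binding at x*.
Dual feasibility on the basic columns requires 2·y_mulch + 4·y_crew = 53, 4·y_mulch + 3·y_crew = 61.
This yields shadow prices y_mulch = 8.5, y_crew = 9.
Shadow price of crew = 9.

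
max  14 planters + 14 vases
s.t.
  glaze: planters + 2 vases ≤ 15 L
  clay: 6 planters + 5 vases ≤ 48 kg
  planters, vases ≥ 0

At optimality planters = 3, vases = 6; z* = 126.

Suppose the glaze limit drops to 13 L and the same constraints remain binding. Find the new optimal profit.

At the optimum: glaze uses 15 of 15 (binding); clay uses 48 of 48 (binding).
From A_Bᵀ y = c: 1·y_glaze + 6·y_clay = 14; 2·y_glaze + 5·y_clay = 14.
→ y_glaze = 2 and y_clay = 2.
Δz = y_glaze·Δb = 2 × (-2) = -4, so new z* = 126 − 4 = 122.

122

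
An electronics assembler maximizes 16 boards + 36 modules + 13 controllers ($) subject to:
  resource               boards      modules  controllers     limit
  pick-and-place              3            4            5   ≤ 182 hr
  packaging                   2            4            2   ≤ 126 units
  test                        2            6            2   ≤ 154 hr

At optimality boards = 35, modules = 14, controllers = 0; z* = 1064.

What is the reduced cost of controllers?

-3

Check each constraint at x*: pick-and-place 161/182 (slack 21); packaging 126/126 (tight); test 154/154 (tight).
By complementary slackness, y = 0 for the non-binding constraint.
The binding rows give the dual system: 2·y_packaging + 2·y_test = 16 and 4·y_packaging + 6·y_test = 36.
→ y_packaging = 6 and y_test = 2.
Reduced cost of controllers: c₃ − yᵀa₃ = 13 − (6·2 + 2·2) = 13 − 16 = -3.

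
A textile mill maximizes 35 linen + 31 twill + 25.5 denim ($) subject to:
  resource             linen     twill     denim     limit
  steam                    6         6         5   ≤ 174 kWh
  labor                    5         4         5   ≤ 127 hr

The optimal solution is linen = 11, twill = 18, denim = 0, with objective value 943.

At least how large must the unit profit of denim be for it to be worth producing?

Both steam and labor are binding at x*.
The binding rows give the dual system: 6·y_steam + 5·y_labor = 35 and 6·y_steam + 4·y_labor = 31.
→ y_steam = 2.5 and y_labor = 4.
denim enters the basis when its profit ≥ yᵀa₃ = 2.5·5 + 4·5 = 32.5.

32.5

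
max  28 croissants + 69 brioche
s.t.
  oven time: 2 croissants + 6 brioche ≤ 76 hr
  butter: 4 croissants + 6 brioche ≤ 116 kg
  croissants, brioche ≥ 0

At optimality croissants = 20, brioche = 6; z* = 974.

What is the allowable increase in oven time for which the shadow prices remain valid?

40

Binding constraints: oven time, butter. The basis is B = [[2,6],[4,6]] with det -12.
Per unit increase in oven time, x* moves by d = (-0.5, 0.3333).
The basis stays optimal until croissants reaches 0; allowable increase = 40 hr.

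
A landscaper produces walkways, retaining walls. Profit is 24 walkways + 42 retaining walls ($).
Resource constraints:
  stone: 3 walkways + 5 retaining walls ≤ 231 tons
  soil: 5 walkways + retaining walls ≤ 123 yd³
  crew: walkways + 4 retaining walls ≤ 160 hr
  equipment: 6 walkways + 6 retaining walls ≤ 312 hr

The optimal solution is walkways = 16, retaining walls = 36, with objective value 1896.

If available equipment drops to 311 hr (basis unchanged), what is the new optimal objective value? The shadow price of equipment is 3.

1893

Δb = -1, so new z* = 1896 + (3)·(-1) = 1896 − 3 = 1893.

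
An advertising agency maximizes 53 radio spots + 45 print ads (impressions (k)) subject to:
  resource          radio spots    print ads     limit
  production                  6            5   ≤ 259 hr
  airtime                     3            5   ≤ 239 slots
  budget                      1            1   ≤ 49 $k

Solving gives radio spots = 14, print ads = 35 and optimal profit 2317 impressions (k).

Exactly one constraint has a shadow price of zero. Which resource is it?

airtime

production: 259/259 (binding)
airtime: 217/239 (slack 22)
budget: 49/49 (binding)
By complementary slackness, a constraint with positive slack has shadow price 0 → airtime.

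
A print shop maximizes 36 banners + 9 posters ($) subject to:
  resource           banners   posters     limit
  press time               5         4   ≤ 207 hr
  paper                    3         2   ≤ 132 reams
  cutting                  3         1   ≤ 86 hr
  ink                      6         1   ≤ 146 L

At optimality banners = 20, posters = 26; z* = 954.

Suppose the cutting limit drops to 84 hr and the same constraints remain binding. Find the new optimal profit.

942

At the optimum: press time uses 204 of 207 (slack = 3); paper uses 112 of 132 (slack = 20); cutting uses 86 of 86 (binding); ink uses 146 of 146 (binding).
Slack constraints have shadow price 0 (complementary slackness).
Dual feasibility on the basic columns requires 3·y_cutting + 6·y_ink = 36, 1·y_cutting + 1·y_ink = 9.
This yields shadow prices y_cutting = 6, y_ink = 3.
Δz = y_cutting·Δb = 6 × (-2) = -12, so new z* = 954 − 12 = 942.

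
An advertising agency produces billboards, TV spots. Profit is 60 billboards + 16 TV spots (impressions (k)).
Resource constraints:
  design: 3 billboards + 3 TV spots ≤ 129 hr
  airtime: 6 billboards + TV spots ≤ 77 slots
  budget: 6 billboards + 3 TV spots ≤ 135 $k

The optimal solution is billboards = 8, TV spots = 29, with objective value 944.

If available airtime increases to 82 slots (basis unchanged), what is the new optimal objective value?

Binding: airtime and budget. Non-binding: design (18 unused).
By complementary slackness, y = 0 for the non-binding constraint.
Dual feasibility on the basic columns requires 6·y_airtime + 6·y_budget = 60, 1·y_airtime + 3·y_budget = 16.
This yields shadow prices y_airtime = 7, y_budget = 3.
Δz = y_airtime·Δb = 7 × (5) = 35, so new z* = 944 + 35 = 979.

979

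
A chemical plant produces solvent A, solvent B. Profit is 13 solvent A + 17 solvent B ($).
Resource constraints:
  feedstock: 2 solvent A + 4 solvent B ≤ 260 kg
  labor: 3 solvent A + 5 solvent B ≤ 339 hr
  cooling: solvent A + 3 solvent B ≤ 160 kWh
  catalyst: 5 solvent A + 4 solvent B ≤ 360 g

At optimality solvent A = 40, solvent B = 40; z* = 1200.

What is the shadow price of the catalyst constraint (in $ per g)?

2

Check each constraint at x*: feedstock 240/260 (slack 20); labor 320/339 (slack 19); cooling 160/160 (tight); catalyst 360/360 (tight).
By complementary slackness, y = 0 for the non-binding constraints.
The binding rows give the dual system: 1·y_cooling + 5·y_catalyst = 13 and 3·y_cooling + 4·y_catalyst = 17.
→ y_cooling = 3 and y_catalyst = 2.
Shadow price of catalyst = 2.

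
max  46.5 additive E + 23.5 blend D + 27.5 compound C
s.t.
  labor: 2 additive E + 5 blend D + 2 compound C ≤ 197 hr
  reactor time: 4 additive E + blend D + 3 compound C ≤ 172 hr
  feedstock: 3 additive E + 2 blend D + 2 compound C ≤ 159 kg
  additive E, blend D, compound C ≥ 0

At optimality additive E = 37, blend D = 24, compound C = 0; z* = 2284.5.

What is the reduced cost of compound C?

Check each constraint at x*: labor 194/197 (slack 3); reactor time 172/172 (tight); feedstock 159/159 (tight).
By complementary slackness, y = 0 for the non-binding constraint.
From A_Bᵀ y = c: 4·y_reactor time + 3·y_feedstock = 46.5; 1·y_reactor time + 2·y_feedstock = 23.5.
This yields shadow prices y_reactor time = 4.5, y_feedstock = 9.5.
Reduced cost of compound C: c₃ − yᵀa₃ = 27.5 − (4.5·3 + 9.5·2) = 27.5 − 32.5 = -5.

-5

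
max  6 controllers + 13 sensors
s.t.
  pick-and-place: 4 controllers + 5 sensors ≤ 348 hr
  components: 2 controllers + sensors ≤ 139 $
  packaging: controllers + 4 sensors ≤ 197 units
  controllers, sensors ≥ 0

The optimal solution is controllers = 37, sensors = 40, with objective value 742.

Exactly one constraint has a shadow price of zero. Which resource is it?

components

pick-and-place: 348/348 (binding)
components: 114/139 (slack 25)
packaging: 197/197 (binding)
By complementary slackness, a constraint with positive slack has shadow price 0 → components.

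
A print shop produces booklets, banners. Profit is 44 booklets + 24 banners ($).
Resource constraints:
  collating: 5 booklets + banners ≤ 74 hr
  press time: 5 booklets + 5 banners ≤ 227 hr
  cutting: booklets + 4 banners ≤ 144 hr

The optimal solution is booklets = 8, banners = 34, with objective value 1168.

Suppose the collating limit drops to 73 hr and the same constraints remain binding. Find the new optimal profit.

1160

At the optimum: collating uses 74 of 74 (binding); press time uses 210 of 227 (slack = 17); cutting uses 144 of 144 (binding).
Since press time is not tight, its dual is 0.
From A_Bᵀ y = c: 5·y_collating + 1·y_cutting = 44; 1·y_collating + 4·y_cutting = 24.
Solving: y_collating = 8, y_cutting = 4.
Δz = y_collating·Δb = 8 × (-1) = -8, so new z* = 1168 − 8 = 1160.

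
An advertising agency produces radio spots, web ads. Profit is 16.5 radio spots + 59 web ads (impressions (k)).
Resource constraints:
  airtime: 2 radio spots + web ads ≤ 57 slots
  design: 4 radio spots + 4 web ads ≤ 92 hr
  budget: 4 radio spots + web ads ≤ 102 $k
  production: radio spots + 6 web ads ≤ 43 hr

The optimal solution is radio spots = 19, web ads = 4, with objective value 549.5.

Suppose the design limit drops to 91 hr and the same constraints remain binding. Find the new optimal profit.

Binding: design and production. Non-binding: airtime (15 unused), budget (22 unused).
Slack constraints have shadow price 0 (complementary slackness).
Dual feasibility on the basic columns requires 4·y_design + 1·y_production = 16.5, 4·y_design + 6·y_production = 59.
Solving: y_design = 2, y_production = 8.5.
Δz = y_design·Δb = 2 × (-1) = -2, so new z* = 549.5 − 2 = 547.5.

547.5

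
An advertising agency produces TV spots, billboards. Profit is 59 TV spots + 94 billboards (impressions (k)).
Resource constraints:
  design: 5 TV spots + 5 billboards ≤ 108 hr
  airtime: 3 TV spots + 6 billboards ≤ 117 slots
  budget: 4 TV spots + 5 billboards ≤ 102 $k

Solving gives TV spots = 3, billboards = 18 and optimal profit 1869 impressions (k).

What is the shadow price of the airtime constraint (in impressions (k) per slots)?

Check each constraint at x*: design 105/108 (slack 3); airtime 117/117 (tight); budget 102/102 (tight).
Slack constraints have shadow price 0 (complementary slackness).
The binding rows give the dual system: 3·y_airtime + 4·y_budget = 59 and 6·y_airtime + 5·y_budget = 94.
→ y_airtime = 9 and y_budget = 8.
Shadow price of airtime = 9.

9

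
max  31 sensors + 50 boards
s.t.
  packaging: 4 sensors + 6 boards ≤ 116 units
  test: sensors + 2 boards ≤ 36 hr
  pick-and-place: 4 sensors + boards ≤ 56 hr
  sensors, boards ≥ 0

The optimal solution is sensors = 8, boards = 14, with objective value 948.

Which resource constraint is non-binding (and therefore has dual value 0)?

pick-and-place

packaging: 116/116 (binding)
test: 36/36 (binding)
pick-and-place: 46/56 (slack 10)
By complementary slackness, a constraint with positive slack has shadow price 0 → pick-and-place.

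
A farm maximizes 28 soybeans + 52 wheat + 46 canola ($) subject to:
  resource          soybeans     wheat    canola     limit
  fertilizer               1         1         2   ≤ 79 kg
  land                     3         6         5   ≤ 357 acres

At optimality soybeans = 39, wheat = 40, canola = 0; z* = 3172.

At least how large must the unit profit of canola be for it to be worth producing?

48

Both fertilizer and land are binding at x*.
From A_Bᵀ y = c: 1·y_fertilizer + 3·y_land = 28; 1·y_fertilizer + 6·y_land = 52.
→ y_fertilizer = 4 and y_land = 8.
canola enters the basis when its profit ≥ yᵀa₃ = 4·2 + 8·5 = 48.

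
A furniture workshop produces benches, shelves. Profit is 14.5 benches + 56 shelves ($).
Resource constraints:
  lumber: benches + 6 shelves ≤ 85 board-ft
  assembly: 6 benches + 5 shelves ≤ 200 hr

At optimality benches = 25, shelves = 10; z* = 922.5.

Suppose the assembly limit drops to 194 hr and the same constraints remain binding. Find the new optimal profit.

916.5

Both lumber and assembly are binding at x*.
Dual feasibility on the basic columns requires 1·y_lumber + 6·y_assembly = 14.5, 6·y_lumber + 5·y_assembly = 56.
This yields shadow prices y_lumber = 8.5, y_assembly = 1.
Δz = y_assembly·Δb = 1 × (-6) = -6, so new z* = 922.5 − 6 = 916.5.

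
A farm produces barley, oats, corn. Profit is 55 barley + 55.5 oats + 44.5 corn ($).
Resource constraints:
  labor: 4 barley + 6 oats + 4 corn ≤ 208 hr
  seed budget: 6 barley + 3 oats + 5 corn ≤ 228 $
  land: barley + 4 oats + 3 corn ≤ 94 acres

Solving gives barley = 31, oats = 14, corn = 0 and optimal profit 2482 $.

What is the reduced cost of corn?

-6

Check each constraint at x*: labor 208/208 (tight); seed budget 228/228 (tight); land 87/94 (slack 7).
Slack constraints have shadow price 0 (complementary slackness).
Dual feasibility on the basic columns requires 4·y_labor + 6·y_seed budget = 55, 6·y_labor + 3·y_seed budget = 55.5.
This yields shadow prices y_labor = 7, y_seed budget = 4.5.
Reduced cost of corn: c₃ − yᵀa₃ = 44.5 − (7·4 + 4.5·5) = 44.5 − 50.5 = -6.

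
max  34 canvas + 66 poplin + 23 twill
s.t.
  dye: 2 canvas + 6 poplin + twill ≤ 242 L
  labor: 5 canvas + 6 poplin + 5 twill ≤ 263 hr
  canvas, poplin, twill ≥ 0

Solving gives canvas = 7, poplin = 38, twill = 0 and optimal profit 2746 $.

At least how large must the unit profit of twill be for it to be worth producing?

27

Both dye and labor are binding at x*.
Dual feasibility on the basic columns requires 2·y_dye + 5·y_labor = 34, 6·y_dye + 6·y_labor = 66.
Solving: y_dye = 7, y_labor = 4.
twill enters the basis when its profit ≥ yᵀa₃ = 7·1 + 4·5 = 27.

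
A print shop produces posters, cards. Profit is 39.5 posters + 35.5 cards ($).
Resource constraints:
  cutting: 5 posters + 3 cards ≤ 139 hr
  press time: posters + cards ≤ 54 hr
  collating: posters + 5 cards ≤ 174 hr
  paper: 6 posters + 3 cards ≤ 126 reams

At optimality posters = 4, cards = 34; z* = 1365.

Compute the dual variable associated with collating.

3.5

Check each constraint at x*: cutting 122/139 (slack 17); press time 38/54 (slack 16); collating 174/174 (tight); paper 126/126 (tight).
Since cutting, press time are not tight, their duals are 0.
From A_Bᵀ y = c: 1·y_collating + 6·y_paper = 39.5; 5·y_collating + 3·y_paper = 35.5.
→ y_collating = 3.5 and y_paper = 6.
Shadow price of collating = 3.5.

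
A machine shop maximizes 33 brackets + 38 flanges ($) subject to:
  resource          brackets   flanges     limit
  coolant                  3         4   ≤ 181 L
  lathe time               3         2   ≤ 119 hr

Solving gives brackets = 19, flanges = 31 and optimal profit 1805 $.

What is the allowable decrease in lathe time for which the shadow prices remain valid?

28.5

Binding constraints: coolant, lathe time. The basis is B = [[3,4],[3,2]] with det -6.
Per unit decrease in lathe time, x* moves by d = (-0.6667, 0.5).
The basis stays optimal until brackets reaches 0; allowable decrease = 28.5 hr.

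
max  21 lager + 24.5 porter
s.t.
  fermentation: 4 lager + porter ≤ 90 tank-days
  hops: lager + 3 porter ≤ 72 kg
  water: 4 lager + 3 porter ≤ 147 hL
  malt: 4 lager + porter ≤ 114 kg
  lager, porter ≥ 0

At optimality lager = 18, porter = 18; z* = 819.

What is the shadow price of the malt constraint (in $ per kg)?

Binding: fermentation and hops. Non-binding: water (21 unused), malt (24 unused).
Slack constraints have shadow price 0 (complementary slackness).
The binding rows give the dual system: 4·y_fermentation + 1·y_hops = 21 and 1·y_fermentation + 3·y_hops = 24.5.
This yields shadow prices y_fermentation = 3.5, y_hops = 7.
Shadow price of malt = 0.

0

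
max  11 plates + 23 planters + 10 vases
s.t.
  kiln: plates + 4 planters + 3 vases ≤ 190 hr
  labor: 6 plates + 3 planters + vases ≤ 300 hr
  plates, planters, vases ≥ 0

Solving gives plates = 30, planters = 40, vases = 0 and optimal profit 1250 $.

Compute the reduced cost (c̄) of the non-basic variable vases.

-6

Both kiln and labor are binding at x*.
Dual feasibility on the basic columns requires 1·y_kiln + 6·y_labor = 11, 4·y_kiln + 3·y_labor = 23.
Solving: y_kiln = 5, y_labor = 1.
Reduced cost of vases: c₃ − yᵀa₃ = 10 − (5·3 + 1·1) = 10 − 16 = -6.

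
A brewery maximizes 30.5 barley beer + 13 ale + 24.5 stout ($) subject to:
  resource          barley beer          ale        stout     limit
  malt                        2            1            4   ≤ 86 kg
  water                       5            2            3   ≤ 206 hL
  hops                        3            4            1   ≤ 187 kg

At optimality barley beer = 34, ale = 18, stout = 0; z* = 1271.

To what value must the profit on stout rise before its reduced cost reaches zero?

At the optimum: malt uses 86 of 86 (binding); water uses 206 of 206 (binding); hops uses 174 of 187 (slack = 13).
By complementary slackness, y = 0 for the non-binding constraint.
The binding rows give the dual system: 2·y_malt + 5·y_water = 30.5 and 1·y_malt + 2·y_water = 13.
→ y_malt = 4 and y_water = 4.5.
stout enters the basis when its profit ≥ yᵀa₃ = 4·4 + 4.5·3 = 29.5.

29.5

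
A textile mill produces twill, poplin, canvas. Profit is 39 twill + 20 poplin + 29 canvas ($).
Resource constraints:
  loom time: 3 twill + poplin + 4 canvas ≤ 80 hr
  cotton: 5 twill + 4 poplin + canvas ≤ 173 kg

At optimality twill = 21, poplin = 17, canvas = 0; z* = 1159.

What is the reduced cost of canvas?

-6

Check each constraint at x*: loom time 80/80 (tight); cotton 173/173 (tight).
The binding rows give the dual system: 3·y_loom time + 5·y_cotton = 39 and 1·y_loom time + 4·y_cotton = 20.
Solving: y_loom time = 8, y_cotton = 3.
Reduced cost of canvas: c₃ − yᵀa₃ = 29 − (8·4 + 3·1) = 29 − 35 = -6.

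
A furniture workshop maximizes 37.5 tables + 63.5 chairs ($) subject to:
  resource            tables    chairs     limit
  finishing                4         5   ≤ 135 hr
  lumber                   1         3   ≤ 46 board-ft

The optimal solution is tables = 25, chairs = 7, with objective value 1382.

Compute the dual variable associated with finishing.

7

Check each constraint at x*: finishing 135/135 (tight); lumber 46/46 (tight).
The binding rows give the dual system: 4·y_finishing + 1·y_lumber = 37.5 and 5·y_finishing + 3·y_lumber = 63.5.
This yields shadow prices y_finishing = 7, y_lumber = 9.5.
Shadow price of finishing = 7.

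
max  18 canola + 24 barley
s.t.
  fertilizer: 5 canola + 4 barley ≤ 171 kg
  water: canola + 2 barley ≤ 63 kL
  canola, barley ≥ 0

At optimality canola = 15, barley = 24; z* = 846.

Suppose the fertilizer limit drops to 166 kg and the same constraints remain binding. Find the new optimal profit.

836

Check each constraint at x*: fertilizer 171/171 (tight); water 63/63 (tight).
The binding rows give the dual system: 5·y_fertilizer + 1·y_water = 18 and 4·y_fertilizer + 2·y_water = 24.
Solving: y_fertilizer = 2, y_water = 8.
Δz = y_fertilizer·Δb = 2 × (-5) = -10, so new z* = 846 − 10 = 836.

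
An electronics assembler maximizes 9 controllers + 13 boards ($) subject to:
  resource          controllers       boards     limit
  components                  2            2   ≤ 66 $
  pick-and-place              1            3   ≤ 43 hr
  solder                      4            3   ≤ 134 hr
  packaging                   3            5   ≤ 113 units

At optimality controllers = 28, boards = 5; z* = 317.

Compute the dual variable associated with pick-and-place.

2

Check each constraint at x*: components 66/66 (tight); pick-and-place 43/43 (tight); solder 127/134 (slack 7); packaging 109/113 (slack 4).
Slack constraints have shadow price 0 (complementary slackness).
From A_Bᵀ y = c: 2·y_components + 1·y_pick-and-place = 9; 2·y_components + 3·y_pick-and-place = 13.
Solving: y_components = 3.5, y_pick-and-place = 2.
Shadow price of pick-and-place = 2.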